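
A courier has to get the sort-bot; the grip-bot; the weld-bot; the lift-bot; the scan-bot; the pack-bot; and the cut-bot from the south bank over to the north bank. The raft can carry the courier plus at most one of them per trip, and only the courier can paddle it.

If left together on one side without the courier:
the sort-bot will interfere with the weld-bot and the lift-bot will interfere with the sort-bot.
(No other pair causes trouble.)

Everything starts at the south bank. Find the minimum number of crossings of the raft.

Counting alone: the courier can take at most 1 across per trip to the north bank, so moving all 7 needs at least 7 loaded trips out, with a return between consecutive ones — at least 13 crossings.
The safety rule pushes this higher. Following every safe sequence of crossings, the most of the 7 that can be at the north bank as the raft arrives there on crossing 13 is 6 — never all 7.
So no plan with fewer than 15 crossings exists, and this one achieves 15:
1. Courier goes to the north bank with the sort-bot.
2. Courier goes back to the south bank alone.
3. Courier goes to the north bank with the grip-bot.
4. Courier goes back to the south bank alone.
5. Courier goes to the north bank with the weld-bot.
6. Courier goes back to the south bank with the sort-bot.
7. Courier goes to the north bank with the lift-bot.
8. Courier goes back to the south bank alone.
9. Courier goes to the north bank with the scan-bot.
10. Courier goes back to the south bank alone.
11. Courier goes to the north bank with the pack-bot.
12. Courier goes back to the south bank alone.
13. Courier goes to the north bank with the cut-bot.
14. Courier goes back to the south bank alone.
15. Courier goes to the north bank with the sort-bot.

15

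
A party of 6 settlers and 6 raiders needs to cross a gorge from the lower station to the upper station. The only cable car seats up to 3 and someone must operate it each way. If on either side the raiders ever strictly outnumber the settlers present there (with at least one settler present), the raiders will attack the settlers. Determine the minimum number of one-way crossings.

impossible

Following every safe sequence of crossings from the start, the most of the 12 that can be at the upper station as the cable car arrives there on crossings 1, 3, 5 is 3, 5, 6 respectively; the best ever achieved is 6 of 12.
From crossing 7 on, no configuration arises that was not already reachable earlier: only 17 distinct safe configurations (who is on which side, and where the cable car is) can ever be reached, none of them has everyone across, and every continuation just revisits them. They are: 0 settlers + 0 raiders across (cable car back at the start); 0 settlers + 1 raider across (cable car there); 0 settlers + 1 raider across (cable car back at the start); 0 settlers + 2 raiders across (cable car there); 0 settlers + 2 raiders across (cable car back at the start); 0 settlers + 3 raiders across (cable car there); 0 settlers + 3 raiders across (cable car back at the start); 0 settlers + 4 raiders across (cable car there); 0 settlers + 4 raiders across (cable car back at the start); 0 settlers + 5 raiders across (cable car there); 0 settlers + 5 raiders across (cable car back at the start); 0 settlers + 6 raiders across (cable car there); 1 settler + 1 raider across (cable car there); 1 settler + 1 raider across (cable car back at the start); 2 settlers + 2 raiders across (cable car there); 2 settlers + 2 raiders across (cable car back at the start); 3 settlers + 3 raiders across (cable car there). So no valid plan exists.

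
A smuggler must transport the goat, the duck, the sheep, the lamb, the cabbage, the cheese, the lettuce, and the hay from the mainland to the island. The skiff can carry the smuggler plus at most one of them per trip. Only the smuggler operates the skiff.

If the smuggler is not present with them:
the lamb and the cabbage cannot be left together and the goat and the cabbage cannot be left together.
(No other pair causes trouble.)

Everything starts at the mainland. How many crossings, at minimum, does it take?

17

Counting alone: the smuggler can take at most 1 across per trip to the island, so moving all 8 needs at least 8 loaded trips out, with a return between consecutive ones — at least 15 crossings.
The safety rule pushes this higher. Following every safe sequence of crossings, the most of the 8 that can be at the island as the skiff arrives there on crossing 15 is 7 — never all 8.
So no plan with fewer than 17 crossings exists, and this one achieves 17:
1. Smuggler goes to the island with the cabbage.  [the mainland: the cheese, the duck, the goat, the hay, the lamb, the lettuce, the sheep | the island: the cabbage]
2. Smuggler goes back to the mainland alone.  [the mainland: the cheese, the duck, the goat, the hay, the lamb, the lettuce, the sheep | the island: the cabbage]
3. Smuggler goes to the island with the goat.  [the mainland: the cheese, the duck, the hay, the lamb, the lettuce, the sheep | the island: the cabbage, the goat]
4. Smuggler goes back to the mainland with the cabbage.  [the mainland: the cabbage, the cheese, the duck, the hay, the lamb, the lettuce, the sheep | the island: the goat]
5. Smuggler goes to the island with the lamb.  [the mainland: the cabbage, the cheese, the duck, the hay, the lettuce, the sheep | the island: the goat, the lamb]
6. Smuggler goes back to the mainland alone.  [the mainland: the cabbage, the cheese, the duck, the hay, the lettuce, the sheep | the island: the goat, the lamb]
7. Smuggler goes to the island with the duck.  [the mainland: the cabbage, the cheese, the hay, the lettuce, the sheep | the island: the duck, the goat, the lamb]
8. Smuggler goes back to the mainland alone.  [the mainland: the cabbage, the cheese, the hay, the lettuce, the sheep | the island: the duck, the goat, the lamb]
9. Smuggler goes to the island with the sheep.  [the mainland: the cabbage, the cheese, the hay, the lettuce | the island: the duck, the goat, the lamb, the sheep]
10. Smuggler goes back to the mainland alone.  [the mainland: the cabbage, the cheese, the hay, the lettuce | the island: the duck, the goat, the lamb, the sheep]
11. Smuggler goes to the island with the cheese.  [the mainland: the cabbage, the hay, the lettuce | the island: the cheese, the duck, the goat, the lamb, the sheep]
12. Smuggler goes back to the mainland alone.  [the mainland: the cabbage, the hay, the lettuce | the island: the cheese, the duck, the goat, the lamb, the sheep]
13. Smuggler goes to the island with the lettuce.  [the mainland: the cabbage, the hay | the island: the cheese, the duck, the goat, the lamb, the lettuce, the sheep]
14. Smuggler goes back to the mainland alone.  [the mainland: the cabbage, the hay | the island: the cheese, the duck, the goat, the lamb, the lettuce, the sheep]
15. Smuggler goes to the island with the hay.  [the mainland: the cabbage | the island: the cheese, the duck, the goat, the hay, the lamb, the lettuce, the sheep]
16. Smuggler goes back to the mainland alone.  [the mainland: the cabbage | the island: the cheese, the duck, the goat, the hay, the lamb, the lettuce, the sheep]
17. Smuggler goes to the island with the cabbage.  [the mainland: — | the island: the cabbage, the cheese, the duck, the goat, the hay, the lamb, the lettuce, the sheep]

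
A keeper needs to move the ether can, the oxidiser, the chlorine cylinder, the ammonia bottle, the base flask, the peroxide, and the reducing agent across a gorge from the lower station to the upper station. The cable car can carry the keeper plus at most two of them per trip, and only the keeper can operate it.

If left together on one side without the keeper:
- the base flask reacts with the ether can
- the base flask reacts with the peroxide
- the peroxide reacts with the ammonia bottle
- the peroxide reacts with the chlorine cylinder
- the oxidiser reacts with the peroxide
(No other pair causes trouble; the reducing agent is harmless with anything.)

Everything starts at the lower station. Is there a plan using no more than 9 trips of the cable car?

Yes

Yes — this plan uses 9 crossings (≤ 9):
1. Keeper goes to the upper station with the ether can and the peroxide.  [the lower station: the ammonia bottle, the base flask, the chlorine cylinder, the oxidiser, the reducing agent | the upper station: the ether can, the peroxide]
2. Keeper goes back to the lower station alone.  [the lower station: the ammonia bottle, the base flask, the chlorine cylinder, the oxidiser, the reducing agent | the upper station: the ether can, the peroxide]
3. Keeper goes to the upper station with the reducing agent.  [the lower station: the ammonia bottle, the base flask, the chlorine cylinder, the oxidiser | the upper station: the ether can, the peroxide, the reducing agent]
4. Keeper goes back to the lower station alone.  [the lower station: the ammonia bottle, the base flask, the chlorine cylinder, the oxidiser | the upper station: the ether can, the peroxide, the reducing agent]
5. Keeper goes to the upper station with the chlorine cylinder and the oxidiser.  [the lower station: the ammonia bottle, the base flask | the upper station: the chlorine cylinder, the ether can, the oxidiser, the peroxide, the reducing agent]
6. Keeper goes back to the lower station with the peroxide.  [the lower station: the ammonia bottle, the base flask, the peroxide | the upper station: the chlorine cylinder, the ether can, the oxidiser, the reducing agent]
7. Keeper goes to the upper station with the ammonia bottle and the base flask.  [the lower station: the peroxide | the upper station: the ammonia bottle, the base flask, the chlorine cylinder, the ether can, the oxidiser, the reducing agent]
8. Keeper goes back to the lower station with the ether can.  [the lower station: the ether can, the peroxide | the upper station: the ammonia bottle, the base flask, the chlorine cylinder, the oxidiser, the reducing agent]
9. Keeper goes to the upper station with the ether can and the peroxide.  [the lower station: — | the upper station: the ammonia bottle, the base flask, the chlorine cylinder, the ether can, the oxidiser, the peroxide, the reducing agent]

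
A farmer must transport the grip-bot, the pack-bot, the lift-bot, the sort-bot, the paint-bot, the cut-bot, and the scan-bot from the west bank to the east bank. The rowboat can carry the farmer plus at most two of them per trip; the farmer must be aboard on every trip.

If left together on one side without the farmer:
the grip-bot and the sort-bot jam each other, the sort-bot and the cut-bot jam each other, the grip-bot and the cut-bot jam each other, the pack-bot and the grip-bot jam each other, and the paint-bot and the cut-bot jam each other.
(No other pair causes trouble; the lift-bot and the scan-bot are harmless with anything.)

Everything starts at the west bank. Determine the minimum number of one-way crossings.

Counting alone: the farmer can take at most 2 across per trip to the east bank, so moving all 7 needs at least 4 loaded trips out, with a return between consecutive ones — at least 7 crossings.
The safety rule pushes this higher. Following every safe sequence of crossings, the most of the 7 that can be at the east bank as the rowboat arrives there on crossings 7, 9 is 5, 6 respectively — never all 7.
So no plan with fewer than 11 crossings exists, and this one achieves 11:
1. Farmer goes to the east bank with the cut-bot and the grip-bot.
2. Farmer goes back to the west bank with the grip-bot.
3. Farmer goes to the east bank with the grip-bot and the pack-bot.
4. Farmer goes back to the west bank with the grip-bot.
5. Farmer goes to the east bank with the grip-bot and the lift-bot.
6. Farmer goes back to the west bank with the grip-bot.
7. Farmer goes to the east bank with the grip-bot and the scan-bot.
8. Farmer goes back to the west bank with the grip-bot.
9. Farmer goes to the east bank with the paint-bot and the sort-bot.
10. Farmer goes back to the west bank with the cut-bot.
11. Farmer goes to the east bank with the cut-bot and the grip-bot.

11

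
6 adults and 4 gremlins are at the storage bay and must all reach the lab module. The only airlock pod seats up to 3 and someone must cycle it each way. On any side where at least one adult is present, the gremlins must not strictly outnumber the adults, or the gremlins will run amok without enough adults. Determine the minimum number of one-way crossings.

Counting alone: each trip to the lab module takes at most 3 across and each return brings at least 1 back, so after t trips out (and t−1 returns) at most 3t − (t−1) of the 10 are across; that first reaches 10 at t = 5, so at least 9 crossings are needed.
The plan below uses exactly 9 crossings, so it is optimal:
1. 2 gremlins → the lab module.  (the storage bay: 6A 2G; the lab module: 0A 2G)
2. 1 gremlin ← the storage bay.  (the storage bay: 6A 3G; the lab module: 0A 1G)
3. 3 gremlins → the lab module.  (the storage bay: 6A 0G; the lab module: 0A 4G)
4. 1 gremlin ← the storage bay.  (the storage bay: 6A 1G; the lab module: 0A 3G)
5. 3 adults → the lab module.  (the storage bay: 3A 1G; the lab module: 3A 3G)
6. 1 gremlin ← the storage bay.  (the storage bay: 3A 2G; the lab module: 3A 2G)
7. 1 adult and 2 gremlins → the lab module.  (the storage bay: 2A 0G; the lab module: 4A 4G)
8. 1 gremlin ← the storage bay.  (the storage bay: 2A 1G; the lab module: 4A 3G)
9. 2 adults and 1 gremlin → the lab module.  (the storage bay: 0A 0G; the lab module: 6A 4G)

9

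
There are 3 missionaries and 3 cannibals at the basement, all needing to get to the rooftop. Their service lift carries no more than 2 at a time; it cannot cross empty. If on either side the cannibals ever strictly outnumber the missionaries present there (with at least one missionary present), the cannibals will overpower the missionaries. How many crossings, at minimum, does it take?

11

Counting alone: each trip to the rooftop takes at most 2 across and each return brings at least 1 back, so after t trips out (and t−1 returns) at most 2t − (t−1) of the 6 are across; that first reaches 6 at t = 5, so at least 9 crossings are needed.
The safety rule pushes this higher. Following every safe sequence of crossings, the most of the 6 that can be at the rooftop as the service lift arrives there on crossing 9 is 5 — never all 6.
So no plan with fewer than 11 crossings exists, and this one achieves 11:
1. 2 cannibals → the rooftop.  (the basement: 3M 1C; the rooftop: 0M 2C)
2. 1 cannibal ← the basement.  (the basement: 3M 2C; the rooftop: 0M 1C)
3. 2 cannibals → the rooftop.  (the basement: 3M 0C; the rooftop: 0M 3C)
4. 1 cannibal ← the basement.  (the basement: 3M 1C; the rooftop: 0M 2C)
5. 2 missionaries → the rooftop.  (the basement: 1M 1C; the rooftop: 2M 2C)
6. 1 missionary and 1 cannibal ← the basement.  (the basement: 2M 2C; the rooftop: 1M 1C)
7. 2 missionaries → the rooftop.  (the basement: 0M 2C; the rooftop: 3M 1C)
8. 1 cannibal ← the basement.  (the basement: 0M 3C; the rooftop: 3M 0C)
9. 2 cannibals → the rooftop.  (the basement: 0M 1C; the rooftop: 3M 2C)
10. 1 cannibal ← the basement.  (the basement: 0M 2C; the rooftop: 3M 1C)
11. 2 cannibals → the rooftop.  (the basement: 0M 0C; the rooftop: 3M 3C)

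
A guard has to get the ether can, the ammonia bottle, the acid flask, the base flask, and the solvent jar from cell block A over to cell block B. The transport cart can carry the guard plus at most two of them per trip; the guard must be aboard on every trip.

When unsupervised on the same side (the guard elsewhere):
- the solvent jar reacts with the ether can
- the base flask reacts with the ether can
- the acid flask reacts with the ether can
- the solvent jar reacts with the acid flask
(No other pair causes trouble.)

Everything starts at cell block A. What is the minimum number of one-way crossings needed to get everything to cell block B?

7

Counting alone: the guard can take at most 2 across per trip to cell block B, so moving all 5 needs at least 3 loaded trips out, with a return between consecutive ones — at least 5 crossings.
The safety rule pushes this higher. Following every safe sequence of crossings, the most of the 5 that can be at cell block B as the transport cart arrives there on crossing 5 is 4 — never all 5.
So no plan with fewer than 7 crossings exists, and this one achieves 7:
1. Guard goes to cell block B with the acid flask and the ether can.  [cell block A: the ammonia bottle, the base flask, the solvent jar | cell block B: the acid flask, the ether can]
2. Guard goes back to cell block A with the ether can.  [cell block A: the ammonia bottle, the base flask, the ether can, the solvent jar | cell block B: the acid flask]
3. Guard goes to cell block B with the ammonia bottle and the ether can.  [cell block A: the base flask, the solvent jar | cell block B: the acid flask, the ammonia bottle, the ether can]
4. Guard goes back to cell block A with the ether can.  [cell block A: the base flask, the ether can, the solvent jar | cell block B: the acid flask, the ammonia bottle]
5. Guard goes to cell block B with the base flask and the ether can.  [cell block A: the solvent jar | cell block B: the acid flask, the ammonia bottle, the base flask, the ether can]
6. Guard goes back to cell block A with the ether can.  [cell block A: the ether can, the solvent jar | cell block B: the acid flask, the ammonia bottle, the base flask]
7. Guard goes to cell block B with the ether can and the solvent jar.  [cell block A: — | cell block B: the acid flask, the ammonia bottle, the base flask, the ether can, the solvent jar]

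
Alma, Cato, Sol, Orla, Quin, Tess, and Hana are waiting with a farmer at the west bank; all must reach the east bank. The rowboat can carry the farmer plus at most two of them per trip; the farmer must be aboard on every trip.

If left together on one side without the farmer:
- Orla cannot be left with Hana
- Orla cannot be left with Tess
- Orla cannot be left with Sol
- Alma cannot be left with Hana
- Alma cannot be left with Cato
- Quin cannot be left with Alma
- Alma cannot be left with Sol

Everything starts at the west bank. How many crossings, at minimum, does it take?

Counting alone: the farmer can take at most 2 across per trip to the east bank, so moving all 7 needs at least 4 loaded trips out, with a return between consecutive ones — at least 7 crossings.
The safety rule pushes this higher. Following every safe sequence of crossings, the most of the 7 that can be at the east bank as the rowboat arrives there on crossing 7 is 6 — never all 7.
So no plan with fewer than 9 crossings exists, and this one achieves 9:
1. Farmer goes to the east bank with Alma and Orla.  [the west bank: Cato, Hana, Quin, Sol, Tess | the east bank: Alma, Orla]
2. Farmer goes back to the west bank alone.  [the west bank: Cato, Hana, Quin, Sol, Tess | the east bank: Alma, Orla]
3. Farmer goes to the east bank with Tess.  [the west bank: Cato, Hana, Quin, Sol | the east bank: Alma, Orla, Tess]
4. Farmer goes back to the west bank with Orla.  [the west bank: Cato, Hana, Orla, Quin, Sol | the east bank: Alma, Tess]
5. Farmer goes to the east bank with Hana and Sol.  [the west bank: Cato, Orla, Quin | the east bank: Alma, Hana, Sol, Tess]
6. Farmer goes back to the west bank with Alma.  [the west bank: Alma, Cato, Orla, Quin | the east bank: Hana, Sol, Tess]
7. Farmer goes to the east bank with Cato and Quin.  [the west bank: Alma, Orla | the east bank: Cato, Hana, Quin, Sol, Tess]
8. Farmer goes back to the west bank alone.  [the west bank: Alma, Orla | the east bank: Cato, Hana, Quin, Sol, Tess]
9. Farmer goes to the east bank with Alma and Orla.  [the west bank: — | the east bank: Alma, Cato, Hana, Orla, Quin, Sol, Tess]

9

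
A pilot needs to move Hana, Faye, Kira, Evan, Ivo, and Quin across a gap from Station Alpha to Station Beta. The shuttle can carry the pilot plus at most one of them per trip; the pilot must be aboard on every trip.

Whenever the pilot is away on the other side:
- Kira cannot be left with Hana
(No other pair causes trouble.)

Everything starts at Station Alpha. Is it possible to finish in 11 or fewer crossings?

Yes

Yes — this plan uses 11 crossings (≤ 11):
1. Pilot goes to Station Beta with Hana.
2. Pilot goes back to Station Alpha alone.
3. Pilot goes to Station Beta with Faye.
4. Pilot goes back to Station Alpha alone.
5. Pilot goes to Station Beta with Evan.
6. Pilot goes back to Station Alpha alone.
7. Pilot goes to Station Beta with Ivo.
8. Pilot goes back to Station Alpha alone.
9. Pilot goes to Station Beta with Quin.
10. Pilot goes back to Station Alpha alone.
11. Pilot goes to Station Beta with Kira.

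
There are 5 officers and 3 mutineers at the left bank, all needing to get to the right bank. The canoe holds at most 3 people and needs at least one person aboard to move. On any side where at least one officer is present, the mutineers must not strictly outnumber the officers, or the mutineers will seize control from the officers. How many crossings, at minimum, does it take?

7

Counting alone: each trip to the right bank takes at most 3 across and each return brings at least 1 back, so after t trips out (and t−1 returns) at most 3t − (t−1) of the 8 are across; that first reaches 8 at t = 4, so at least 7 crossings are needed.
The plan below uses exactly 7 crossings, so it is optimal:
1. 2 mutineers → the right bank.  (the left bank: 5O 1M; the right bank: 0O 2M)
2. 1 mutineer ← the left bank.  (the left bank: 5O 2M; the right bank: 0O 1M)
3. 2 officers and 1 mutineer → the right bank.  (the left bank: 3O 1M; the right bank: 2O 2M)
4. 1 mutineer ← the left bank.  (the left bank: 3O 2M; the right bank: 2O 1M)
5. 1 officer and 2 mutineers → the right bank.  (the left bank: 2O 0M; the right bank: 3O 3M)
6. 1 mutineer ← the left bank.  (the left bank: 2O 1M; the right bank: 3O 2M)
7. 2 officers and 1 mutineer → the right bank.  (the left bank: 0O 0M; the right bank: 5O 3M)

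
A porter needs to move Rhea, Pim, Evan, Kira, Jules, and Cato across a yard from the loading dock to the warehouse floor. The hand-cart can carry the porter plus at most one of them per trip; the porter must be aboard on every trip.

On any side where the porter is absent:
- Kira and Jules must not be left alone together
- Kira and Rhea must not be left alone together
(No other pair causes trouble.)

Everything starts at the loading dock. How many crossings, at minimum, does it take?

13

Counting alone: the porter can take at most 1 across per trip to the warehouse floor, so moving all 6 needs at least 6 loaded trips out, with a return between consecutive ones — at least 11 crossings.
The safety rule pushes this higher. Following every safe sequence of crossings, the most of the 6 that can be at the warehouse floor as the hand-cart arrives there on crossing 11 is 5 — never all 6.
So no plan with fewer than 13 crossings exists, and this one achieves 13:
1. Porter goes to the warehouse floor with Kira.  [the loading dock: Cato, Evan, Jules, Pim, Rhea | the warehouse floor: Kira]
2. Porter goes back to the loading dock alone.  [the loading dock: Cato, Evan, Jules, Pim, Rhea | the warehouse floor: Kira]
3. Porter goes to the warehouse floor with Rhea.  [the loading dock: Cato, Evan, Jules, Pim | the warehouse floor: Kira, Rhea]
4. Porter goes back to the loading dock with Kira.  [the loading dock: Cato, Evan, Jules, Kira, Pim | the warehouse floor: Rhea]
5. Porter goes to the warehouse floor with Jules.  [the loading dock: Cato, Evan, Kira, Pim | the warehouse floor: Jules, Rhea]
6. Porter goes back to the loading dock alone.  [the loading dock: Cato, Evan, Kira, Pim | the warehouse floor: Jules, Rhea]
7. Porter goes to the warehouse floor with Pim.  [the loading dock: Cato, Evan, Kira | the warehouse floor: Jules, Pim, Rhea]
8. Porter goes back to the loading dock alone.  [the loading dock: Cato, Evan, Kira | the warehouse floor: Jules, Pim, Rhea]
9. Porter goes to the warehouse floor with Evan.  [the loading dock: Cato, Kira | the warehouse floor: Evan, Jules, Pim, Rhea]
10. Porter goes back to the loading dock alone.  [the loading dock: Cato, Kira | the warehouse floor: Evan, Jules, Pim, Rhea]
11. Porter goes to the warehouse floor with Cato.  [the loading dock: Kira | the warehouse floor: Cato, Evan, Jules, Pim, Rhea]
12. Porter goes back to the loading dock alone.  [the loading dock: Kira | the warehouse floor: Cato, Evan, Jules, Pim, Rhea]
13. Porter goes to the warehouse floor with Kira.  [the loading dock: — | the warehouse floor: Cato, Evan, Jules, Kira, Pim, Rhea]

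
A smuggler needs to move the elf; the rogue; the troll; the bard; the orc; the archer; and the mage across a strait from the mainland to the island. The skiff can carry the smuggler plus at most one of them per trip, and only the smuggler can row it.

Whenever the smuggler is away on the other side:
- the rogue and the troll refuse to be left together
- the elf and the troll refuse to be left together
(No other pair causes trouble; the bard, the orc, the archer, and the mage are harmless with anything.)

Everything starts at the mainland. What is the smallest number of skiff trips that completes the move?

Counting alone: the smuggler can take at most 1 across per trip to the island, so moving all 7 needs at least 7 loaded trips out, with a return between consecutive ones — at least 13 crossings.
The safety rule pushes this higher. Following every safe sequence of crossings, the most of the 7 that can be at the island as the skiff arrives there on crossing 13 is 6 — never all 7.
So no plan with fewer than 15 crossings exists, and this one achieves 15:
1. Smuggler goes to the island with the troll.
2. Smuggler goes back to the mainland alone.
3. Smuggler goes to the island with the elf.
4. Smuggler goes back to the mainland with the troll.
5. Smuggler goes to the island with the rogue.
6. Smuggler goes back to the mainland alone.
7. Smuggler goes to the island with the bard.
8. Smuggler goes back to the mainland alone.
9. Smuggler goes to the island with the orc.
10. Smuggler goes back to the mainland alone.
11. Smuggler goes to the island with the archer.
12. Smuggler goes back to the mainland alone.
13. Smuggler goes to the island with the mage.
14. Smuggler goes back to the mainland alone.
15. Smuggler goes to the island with the troll.

15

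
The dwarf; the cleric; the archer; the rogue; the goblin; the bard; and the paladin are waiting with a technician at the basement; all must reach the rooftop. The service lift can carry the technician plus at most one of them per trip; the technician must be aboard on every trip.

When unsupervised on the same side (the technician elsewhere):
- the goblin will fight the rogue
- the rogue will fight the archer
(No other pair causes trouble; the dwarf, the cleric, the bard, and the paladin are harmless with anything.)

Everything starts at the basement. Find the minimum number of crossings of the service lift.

Counting alone: the technician can take at most 1 across per trip to the rooftop, so moving all 7 needs at least 7 loaded trips out, with a return between consecutive ones — at least 13 crossings.
The safety rule pushes this higher. Following every safe sequence of crossings, the most of the 7 that can be at the rooftop as the service lift arrives there on crossing 13 is 6 — never all 7.
So no plan with fewer than 15 crossings exists, and this one achieves 15:
1. Technician goes to the rooftop with the rogue.
2. Technician goes back to the basement alone.
3. Technician goes to the rooftop with the dwarf.
4. Technician goes back to the basement alone.
5. Technician goes to the rooftop with the cleric.
6. Technician goes back to the basement alone.
7. Technician goes to the rooftop with the archer.
8. Technician goes back to the basement with the rogue.
9. Technician goes to the rooftop with the goblin.
10. Technician goes back to the basement alone.
11. Technician goes to the rooftop with the bard.
12. Technician goes back to the basement alone.
13. Technician goes to the rooftop with the paladin.
14. Technician goes back to the basement alone.
15. Technician goes to the rooftop with the rogue.

15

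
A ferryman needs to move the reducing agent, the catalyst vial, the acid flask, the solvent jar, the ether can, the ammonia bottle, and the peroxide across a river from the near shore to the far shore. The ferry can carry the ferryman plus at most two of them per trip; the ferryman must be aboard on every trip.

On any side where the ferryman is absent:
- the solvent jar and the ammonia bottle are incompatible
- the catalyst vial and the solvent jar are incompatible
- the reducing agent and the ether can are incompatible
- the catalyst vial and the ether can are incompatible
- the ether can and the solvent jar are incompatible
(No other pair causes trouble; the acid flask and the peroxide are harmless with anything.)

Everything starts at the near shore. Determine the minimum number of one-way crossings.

11

Counting alone: the ferryman can take at most 2 across per trip to the far shore, so moving all 7 needs at least 4 loaded trips out, with a return between consecutive ones — at least 7 crossings.
The safety rule pushes this higher. Following every safe sequence of crossings, the most of the 7 that can be at the far shore as the ferry arrives there on crossings 7, 9 is 5, 6 respectively — never all 7.
So no plan with fewer than 11 crossings exists, and this one achieves 11:
1. Ferryman goes to the far shore with the ether can and the solvent jar.  [the near shore: the acid flask, the ammonia bottle, the catalyst vial, the peroxide, the reducing agent | the far shore: the ether can, the solvent jar]
2. Ferryman goes back to the near shore with the solvent jar.  [the near shore: the acid flask, the ammonia bottle, the catalyst vial, the peroxide, the reducing agent, the solvent jar | the far shore: the ether can]
3. Ferryman goes to the far shore with the reducing agent and the solvent jar.  [the near shore: the acid flask, the ammonia bottle, the catalyst vial, the peroxide | the far shore: the ether can, the reducing agent, the solvent jar]
4. Ferryman goes back to the near shore with the ether can.  [the near shore: the acid flask, the ammonia bottle, the catalyst vial, the ether can, the peroxide | the far shore: the reducing agent, the solvent jar]
5. Ferryman goes to the far shore with the acid flask and the catalyst vial.  [the near shore: the ammonia bottle, the ether can, the peroxide | the far shore: the acid flask, the catalyst vial, the reducing agent, the solvent jar]
6. Ferryman goes back to the near shore with the catalyst vial.  [the near shore: the ammonia bottle, the catalyst vial, the ether can, the peroxide | the far shore: the acid flask, the reducing agent, the solvent jar]
7. Ferryman goes to the far shore with the ammonia bottle and the catalyst vial.  [the near shore: the ether can, the peroxide | the far shore: the acid flask, the ammonia bottle, the catalyst vial, the reducing agent, the solvent jar]
8. Ferryman goes back to the near shore with the solvent jar.  [the near shore: the ether can, the peroxide, the solvent jar | the far shore: the acid flask, the ammonia bottle, the catalyst vial, the reducing agent]
9. Ferryman goes to the far shore with the peroxide and the solvent jar.  [the near shore: the ether can | the far shore: the acid flask, the ammonia bottle, the catalyst vial, the peroxide, the reducing agent, the solvent jar]
10. Ferryman goes back to the near shore with the solvent jar.  [the near shore: the ether can, the solvent jar | the far shore: the acid flask, the ammonia bottle, the catalyst vial, the peroxide, the reducing agent]
11. Ferryman goes to the far shore with the ether can and the solvent jar.  [the near shore: — | the far shore: the acid flask, the ammonia bottle, the catalyst vial, the ether can, the peroxide, the reducing agent, the solvent jar]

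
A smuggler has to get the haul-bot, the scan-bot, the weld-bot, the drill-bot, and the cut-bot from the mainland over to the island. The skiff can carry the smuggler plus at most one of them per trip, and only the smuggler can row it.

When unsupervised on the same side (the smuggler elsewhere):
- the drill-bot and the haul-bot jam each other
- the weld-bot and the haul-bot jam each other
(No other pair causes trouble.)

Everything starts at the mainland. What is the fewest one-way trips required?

Counting alone: the smuggler can take at most 1 across per trip to the island, so moving all 5 needs at least 5 loaded trips out, with a return between consecutive ones — at least 9 crossings.
The safety rule pushes this higher. Following every safe sequence of crossings, the most of the 5 that can be at the island as the skiff arrives there on crossing 9 is 4 — never all 5.
So no plan with fewer than 11 crossings exists, and this one achieves 11:
1. Smuggler goes to the island with the haul-bot.
2. Smuggler goes back to the mainland alone.
3. Smuggler goes to the island with the scan-bot.
4. Smuggler goes back to the mainland alone.
5. Smuggler goes to the island with the weld-bot.
6. Smuggler goes back to the mainland with the haul-bot.
7. Smuggler goes to the island with the drill-bot.
8. Smuggler goes back to the mainland alone.
9. Smuggler goes to the island with the cut-bot.
10. Smuggler goes back to the mainland alone.
11. Smuggler goes to the island with the haul-bot.

11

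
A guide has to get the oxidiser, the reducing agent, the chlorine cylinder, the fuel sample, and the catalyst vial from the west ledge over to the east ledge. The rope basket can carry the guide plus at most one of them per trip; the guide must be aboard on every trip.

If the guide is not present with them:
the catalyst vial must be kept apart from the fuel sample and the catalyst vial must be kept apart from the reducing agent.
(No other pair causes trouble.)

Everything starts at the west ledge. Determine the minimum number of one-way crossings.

11

Counting alone: the guide can take at most 1 across per trip to the east ledge, so moving all 5 needs at least 5 loaded trips out, with a return between consecutive ones — at least 9 crossings.
The safety rule pushes this higher. Following every safe sequence of crossings, the most of the 5 that can be at the east ledge as the rope basket arrives there on crossing 9 is 4 — never all 5.
So no plan with fewer than 11 crossings exists, and this one achieves 11:
1. Guide goes to the east ledge with the catalyst vial.
2. Guide goes back to the west ledge alone.
3. Guide goes to the east ledge with the oxidiser.
4. Guide goes back to the west ledge alone.
5. Guide goes to the east ledge with the reducing agent.
6. Guide goes back to the west ledge with the catalyst vial.
7. Guide goes to the east ledge with the fuel sample.
8. Guide goes back to the west ledge alone.
9. Guide goes to the east ledge with the chlorine cylinder.
10. Guide goes back to the west ledge alone.
11. Guide goes to the east ledge with the catalyst vial.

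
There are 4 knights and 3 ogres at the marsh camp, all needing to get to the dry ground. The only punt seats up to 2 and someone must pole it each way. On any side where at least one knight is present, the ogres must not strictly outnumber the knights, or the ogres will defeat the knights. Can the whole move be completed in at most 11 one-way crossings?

Yes — this plan uses 11 crossings (≤ 11):
1. 2 ogres → the dry ground.  (the marsh camp: 4K 1O; the dry ground: 0K 2O)
2. 1 ogre ← the marsh camp.  (the marsh camp: 4K 2O; the dry ground: 0K 1O)
3. 2 ogres → the dry ground.  (the marsh camp: 4K 0O; the dry ground: 0K 3O)
4. 1 ogre ← the marsh camp.  (the marsh camp: 4K 1O; the dry ground: 0K 2O)
5. 2 knights → the dry ground.  (the marsh camp: 2K 1O; the dry ground: 2K 2O)
6. 1 ogre ← the marsh camp.  (the marsh camp: 2K 2O; the dry ground: 2K 1O)
7. 1 knight and 1 ogre → the dry ground.  (the marsh camp: 1K 1O; the dry ground: 3K 2O)
8. 1 knight ← the marsh camp.  (the marsh camp: 2K 1O; the dry ground: 2K 2O)
9. 1 knight and 1 ogre → the dry ground.  (the marsh camp: 1K 0O; the dry ground: 3K 3O)
10. 1 ogre ← the marsh camp.  (the marsh camp: 1K 1O; the dry ground: 3K 2O)
11. 1 knight and 1 ogre → the dry ground.  (the marsh camp: 0K 0O; the dry ground: 4K 3O)

Yes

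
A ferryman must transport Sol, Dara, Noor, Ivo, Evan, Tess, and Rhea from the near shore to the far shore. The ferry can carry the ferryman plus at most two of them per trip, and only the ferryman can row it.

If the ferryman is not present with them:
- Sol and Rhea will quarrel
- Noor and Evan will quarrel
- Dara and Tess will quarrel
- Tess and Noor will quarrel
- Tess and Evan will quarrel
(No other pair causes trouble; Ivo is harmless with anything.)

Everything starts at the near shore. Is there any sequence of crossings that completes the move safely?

Whatever the first load, the items left behind include a forbidden pair without the ferryman. No opening move is safe, so no plan exists.

No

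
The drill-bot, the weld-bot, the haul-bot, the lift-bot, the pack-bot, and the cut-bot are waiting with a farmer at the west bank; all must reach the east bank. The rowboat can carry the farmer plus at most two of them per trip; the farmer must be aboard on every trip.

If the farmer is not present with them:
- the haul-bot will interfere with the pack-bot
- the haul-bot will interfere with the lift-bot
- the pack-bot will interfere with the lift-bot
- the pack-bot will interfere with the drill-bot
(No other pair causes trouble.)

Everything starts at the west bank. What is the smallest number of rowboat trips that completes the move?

9

Counting alone: the farmer can take at most 2 across per trip to the east bank, so moving all 6 needs at least 3 loaded trips out, with a return between consecutive ones — at least 5 crossings.
The safety rule pushes this higher. Following every safe sequence of crossings, the most of the 6 that can be at the east bank as the rowboat arrives there on crossings 5, 7 is 4, 5 respectively — never all 6.
So no plan with fewer than 9 crossings exists, and this one achieves 9:
1. Farmer goes to the east bank with the haul-bot and the pack-bot.  [the west bank: the cut-bot, the drill-bot, the lift-bot, the weld-bot | the east bank: the haul-bot, the pack-bot]
2. Farmer goes back to the west bank with the haul-bot.  [the west bank: the cut-bot, the drill-bot, the haul-bot, the lift-bot, the weld-bot | the east bank: the pack-bot]
3. Farmer goes to the east bank with the drill-bot and the haul-bot.  [the west bank: the cut-bot, the lift-bot, the weld-bot | the east bank: the drill-bot, the haul-bot, the pack-bot]
4. Farmer goes back to the west bank with the pack-bot.  [the west bank: the cut-bot, the lift-bot, the pack-bot, the weld-bot | the east bank: the drill-bot, the haul-bot]
5. Farmer goes to the east bank with the lift-bot and the weld-bot.  [the west bank: the cut-bot, the pack-bot | the east bank: the drill-bot, the haul-bot, the lift-bot, the weld-bot]
6. Farmer goes back to the west bank with the haul-bot.  [the west bank: the cut-bot, the haul-bot, the pack-bot | the east bank: the drill-bot, the lift-bot, the weld-bot]
7. Farmer goes to the east bank with the cut-bot and the haul-bot.  [the west bank: the pack-bot | the east bank: the cut-bot, the drill-bot, the haul-bot, the lift-bot, the weld-bot]
8. Farmer goes back to the west bank with the haul-bot.  [the west bank: the haul-bot, the pack-bot | the east bank: the cut-bot, the drill-bot, the lift-bot, the weld-bot]
9. Farmer goes to the east bank with the haul-bot and the pack-bot.  [the west bank: — | the east bank: the cut-bot, the drill-bot, the haul-bot, the lift-bot, the pack-bot, the weld-bot]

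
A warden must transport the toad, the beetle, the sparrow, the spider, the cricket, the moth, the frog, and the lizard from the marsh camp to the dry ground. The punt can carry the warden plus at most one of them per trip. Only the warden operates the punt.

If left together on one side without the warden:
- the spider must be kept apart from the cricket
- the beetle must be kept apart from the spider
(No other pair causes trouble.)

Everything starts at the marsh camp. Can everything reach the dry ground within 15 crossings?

No

Counting alone: the warden can take at most 1 across per trip to the dry ground, so moving all 8 needs at least 8 loaded trips out, with a return between consecutive ones — at least 15 crossings.
The safety rule pushes this higher. Following every safe sequence of crossings, the most of the 8 that can be at the dry ground as the punt arrives there on crossing 15 is 7 — never all 8.
So the move cannot be finished within 15 crossings. (The shortest complete plan takes 17:)
1. Warden goes to the dry ground with the spider.  [the marsh camp: the beetle, the cricket, the frog, the lizard, the moth, the sparrow, the toad | the dry ground: the spider]
2. Warden goes back to the marsh camp alone.  [the marsh camp: the beetle, the cricket, the frog, the lizard, the moth, the sparrow, the toad | the dry ground: the spider]
3. Warden goes to the dry ground with the toad.  [the marsh camp: the beetle, the cricket, the frog, the lizard, the moth, the sparrow | the dry ground: the spider, the toad]
4. Warden goes back to the marsh camp alone.  [the marsh camp: the beetle, the cricket, the frog, the lizard, the moth, the sparrow | the dry ground: the spider, the toad]
5. Warden goes to the dry ground with the beetle.  [the marsh camp: the cricket, the frog, the lizard, the moth, the sparrow | the dry ground: the beetle, the spider, the toad]
6. Warden goes back to the marsh camp with the spider.  [the marsh camp: the cricket, the frog, the lizard, the moth, the sparrow, the spider | the dry ground: the beetle, the toad]
7. Warden goes to the dry ground with the cricket.  [the marsh camp: the frog, the lizard, the moth, the sparrow, the spider | the dry ground: the beetle, the cricket, the toad]
8. Warden goes back to the marsh camp alone.  [the marsh camp: the frog, the lizard, the moth, the sparrow, the spider | the dry ground: the beetle, the cricket, the toad]
9. Warden goes to the dry ground with the sparrow.  [the marsh camp: the frog, the lizard, the moth, the spider | the dry ground: the beetle, the cricket, the sparrow, the toad]
10. Warden goes back to the marsh camp alone.  [the marsh camp: the frog, the lizard, the moth, the spider | the dry ground: the beetle, the cricket, the sparrow, the toad]
11. Warden goes to the dry ground with the moth.  [the marsh camp: the frog, the lizard, the spider | the dry ground: the beetle, the cricket, the moth, the sparrow, the toad]
12. Warden goes back to the marsh camp alone.  [the marsh camp: the frog, the lizard, the spider | the dry ground: the beetle, the cricket, the moth, the sparrow, the toad]
13. Warden goes to the dry ground with the frog.  [the marsh camp: the lizard, the spider | the dry ground: the beetle, the cricket, the frog, the moth, the sparrow, the toad]
14. Warden goes back to the marsh camp alone.  [the marsh camp: the lizard, the spider | the dry ground: the beetle, the cricket, the frog, the moth, the sparrow, the toad]
15. Warden goes to the dry ground with the lizard.  [the marsh camp: the spider | the dry ground: the beetle, the cricket, the frog, the lizard, the moth, the sparrow, the toad]
16. Warden goes back to the marsh camp alone.  [the marsh camp: the spider | the dry ground: the beetle, the cricket, the frog, the lizard, the moth, the sparrow, the toad]
17. Warden goes to the dry ground with the spider.  [the marsh camp: — | the dry ground: the beetle, the cricket, the frog, the lizard, the moth, the sparrow, the spider, the toad]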